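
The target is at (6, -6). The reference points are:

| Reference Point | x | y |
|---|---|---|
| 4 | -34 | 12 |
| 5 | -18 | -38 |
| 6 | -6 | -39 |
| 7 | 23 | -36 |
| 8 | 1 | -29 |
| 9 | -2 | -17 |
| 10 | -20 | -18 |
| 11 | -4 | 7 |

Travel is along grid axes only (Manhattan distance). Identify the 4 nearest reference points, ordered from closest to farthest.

Distances from (6, -6):
4: |-40| + |18| = 40 + 18 = 58
5: |-24| + |-32| = 24 + 32 = 56
6: |-12| + |-33| = 12 + 33 = 45
7: |17| + |-30| = 17 + 30 = 47
8: |-5| + |-23| = 5 + 23 = 28
9: |-8| + |-11| = 8 + 11 = 19
10: |-26| + |-12| = 26 + 12 = 38
11: |-10| + |13| = 10 + 13 = 23
Sorted: 9 (19) < 11 (23) < 8 (28) < 10 (38) < 6 (45) < 7 (47) < …

9, 11, 8, 10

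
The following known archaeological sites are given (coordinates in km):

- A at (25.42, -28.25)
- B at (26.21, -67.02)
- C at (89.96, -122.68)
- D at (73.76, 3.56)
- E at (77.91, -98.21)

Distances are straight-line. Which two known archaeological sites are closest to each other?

C and E

Pairwise distances:
C–E: 27.28 km
A–B: 38.78 km
A–D: 57.87 km
B–E: 60.38 km
B–C: 84.63 km
B–D: 85.10 km
A–E: 87.46 km
D–E: 101.85 km
A–C: 114.38 km
C–D: 127.28 km
Closest pair: C–E at 27.28 km.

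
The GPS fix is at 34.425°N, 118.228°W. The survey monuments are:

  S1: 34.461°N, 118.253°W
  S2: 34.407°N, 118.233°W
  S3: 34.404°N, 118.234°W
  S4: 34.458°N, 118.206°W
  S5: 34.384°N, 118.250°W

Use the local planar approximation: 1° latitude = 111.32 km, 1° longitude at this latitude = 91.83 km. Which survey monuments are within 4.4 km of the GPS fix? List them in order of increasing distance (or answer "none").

S2, S3, S4

Distances from 34.425°N, 118.228°W:
S1: √((0.036·111.32)² + (-0.025·91.83)²) = √(16.06022 + 5.27047) = 4.619 km
S2: √((-0.018·111.32)² + (-0.005·91.83)²) = √(4.01505 + 0.21082) = 2.056 km
S3: √((-0.021·111.32)² + (-0.006·91.83)²) = √(5.46493 + 0.30358) = 2.402 km
S4: √((0.033·111.32)² + (0.022·91.83)²) = √(13.49504 + 4.08145) = 4.192 km
S5: √((-0.041·111.32)² + (-0.022·91.83)²) = √(20.83119 + 4.08145) = 4.991 km
Threshold 4.4 km: S2 (2.056 km), S3 (2.402 km), S4 (4.192 km) are within range.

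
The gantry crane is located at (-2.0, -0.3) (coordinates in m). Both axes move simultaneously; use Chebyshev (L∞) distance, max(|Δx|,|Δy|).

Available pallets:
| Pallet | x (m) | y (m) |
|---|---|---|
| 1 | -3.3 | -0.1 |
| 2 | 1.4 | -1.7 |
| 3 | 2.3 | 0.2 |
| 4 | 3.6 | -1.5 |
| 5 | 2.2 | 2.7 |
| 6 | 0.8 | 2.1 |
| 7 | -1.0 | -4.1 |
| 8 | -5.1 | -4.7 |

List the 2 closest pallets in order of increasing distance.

Distances from (-2.0, -0.3):
1: 1.3 m
2: 3.4 m
3: 4.3 m
4: 5.6 m
5: 4.2 m
6: 2.8 m
7: 3.8 m
8: 4.4 m
Sorted: 1 (1.3 m) < 6 (2.8 m) < 2 (3.4 m) < 7 (3.8 m) < …

1, 6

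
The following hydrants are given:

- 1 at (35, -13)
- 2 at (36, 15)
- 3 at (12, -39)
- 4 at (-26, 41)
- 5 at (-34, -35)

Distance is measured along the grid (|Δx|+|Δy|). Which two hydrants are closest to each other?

Pairwise distances:
1–2: 29
1–3: 49
3–5: 50
2–3: 78
4–5: 84
2–4: 88
1–5: 91
1–4: 115
3–4: 118
2–5: 120
Closest pair: 1–2 at 29.

1 and 2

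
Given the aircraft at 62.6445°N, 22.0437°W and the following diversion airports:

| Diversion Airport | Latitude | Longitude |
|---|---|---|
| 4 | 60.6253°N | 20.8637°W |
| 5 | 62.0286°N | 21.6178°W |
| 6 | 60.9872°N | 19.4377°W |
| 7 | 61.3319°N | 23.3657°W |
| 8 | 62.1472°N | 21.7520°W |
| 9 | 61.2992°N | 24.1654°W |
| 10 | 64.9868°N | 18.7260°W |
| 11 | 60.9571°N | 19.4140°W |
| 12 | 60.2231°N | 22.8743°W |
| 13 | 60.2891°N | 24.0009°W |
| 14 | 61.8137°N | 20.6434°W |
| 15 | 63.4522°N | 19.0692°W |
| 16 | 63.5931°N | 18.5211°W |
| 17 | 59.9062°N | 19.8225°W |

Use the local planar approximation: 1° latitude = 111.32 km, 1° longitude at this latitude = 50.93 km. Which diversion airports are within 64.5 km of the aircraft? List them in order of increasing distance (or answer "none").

Distances from 62.6445°N, 22.0437°W:
4: √((-2.0192·111.32)² + (1.1800·50.93)²) = √(50524.854376 + 3611.697487) = 232.6726 km
5: √((-0.6159·111.32)² + (0.4259·50.93)²) = √(4700.746199 + 470.503255) = 71.9114 km
6: √((-1.6573·111.32)² + (2.6060·50.93)²) = √(34036.794772 + 17615.548688) = 227.2715 km
7: √((-1.3126·111.32)² + (-1.3220·50.93)²) = √(21350.654618 + 4533.256184) = 160.8848 km
8: √((-0.4973·111.32)² + (0.2917·50.93)²) = √(3064.667154 + 220.709085) = 57.3182 km
9: √((-1.3453·111.32)² + (-2.1217·50.93)²) = √(22427.696979 + 11676.570481) = 184.6734 km
10: √((2.3423·111.32)² + (3.3177·50.93)²) = √(67987.869501 + 28551.016691) = 310.7071 km
11: √((-1.6874·111.32)² + (2.6297·50.93)²) = √(35284.379532 + 17937.411241) = 230.6985 km
12: √((-2.4214·111.32)² + (-0.8306·50.93)²) = √(72657.336197 + 1789.497953) = 272.8495 km
13: √((-2.3554·111.32)² + (-1.9572·50.93)²) = √(68750.480333 + 9936.141475) = 280.5114 km
14: √((-0.8308·111.32)² + (1.4003·50.93)²) = √(8553.411595 + 5086.154284) = 116.7886 km
15: √((0.8077·111.32)² + (2.9745·50.93)²) = √(8084.377060 + 22949.609431) = 176.1647 km
16: √((0.9486·111.32)² + (3.5226·50.93)²) = √(11150.969706 + 32186.519295) = 208.1766 km
17: √((-2.7383·111.32)² + (2.2212·50.93)²) = √(92919.838897 + 12797.427621) = 325.1419 km
Threshold 64.5 km: 8 (57.3182 km) is within range.

8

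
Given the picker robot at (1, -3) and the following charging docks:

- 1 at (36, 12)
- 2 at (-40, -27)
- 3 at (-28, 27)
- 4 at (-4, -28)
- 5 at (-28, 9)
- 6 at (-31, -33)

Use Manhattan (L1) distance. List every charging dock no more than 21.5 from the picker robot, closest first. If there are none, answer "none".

Distances from (1, -3):
1: |35| + |15| = 35 + 15 = 50
2: |-41| + |-24| = 41 + 24 = 65
3: |-29| + |30| = 29 + 30 = 59
4: |-5| + |-25| = 5 + 25 = 30
5: |-29| + |12| = 29 + 12 = 41
6: |-32| + |-30| = 32 + 30 = 62
Threshold 21.5: none within range.

none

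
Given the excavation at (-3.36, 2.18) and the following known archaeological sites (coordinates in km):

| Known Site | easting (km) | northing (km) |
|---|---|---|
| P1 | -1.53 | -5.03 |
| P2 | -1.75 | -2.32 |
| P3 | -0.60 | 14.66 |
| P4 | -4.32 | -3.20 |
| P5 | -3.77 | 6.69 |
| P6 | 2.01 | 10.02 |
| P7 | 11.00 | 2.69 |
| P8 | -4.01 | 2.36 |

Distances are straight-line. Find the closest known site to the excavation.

Distances from (-3.36, 2.18):
P1: 7.44 km
P2: 4.78 km
P3: 12.78 km
P4: 5.46 km
P5: 4.53 km
P6: 9.50 km
P7: 14.37 km
P8: 0.67 km
Minimum: P8 at 0.67 km.

P8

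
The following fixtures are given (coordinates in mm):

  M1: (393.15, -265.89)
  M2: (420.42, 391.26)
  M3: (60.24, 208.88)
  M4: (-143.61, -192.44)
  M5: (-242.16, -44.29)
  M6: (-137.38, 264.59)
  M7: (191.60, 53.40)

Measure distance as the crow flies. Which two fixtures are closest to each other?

Pairwise distances:
M1–M2: 657.72 mm
M1–M3: 579.86 mm
M1–M4: 541.76 mm
M1–M5: 672.85 mm
M1–M6: 750.25 mm
M1–M7: 377.58 mm
M2–M3: 403.72 mm
M2–M4: 811.69 mm
M2–M5: 792.92 mm
M2–M6: 572.00 mm
M2–M7: 408.05 mm
M3–M4: 450.13 mm
M3–M5: 394.39 mm
M3–M6: 205.32 mm
M3–M7: 203.54 mm
M4–M5: 177.93 mm
M4–M6: 457.07 mm
M4–M7: 415.70 mm
M5–M6: 326.17 mm
M5–M7: 444.62 mm
M6–M7: 390.93 mm
Closest pair: M4–M5 at 177.93 mm.

M4 and M5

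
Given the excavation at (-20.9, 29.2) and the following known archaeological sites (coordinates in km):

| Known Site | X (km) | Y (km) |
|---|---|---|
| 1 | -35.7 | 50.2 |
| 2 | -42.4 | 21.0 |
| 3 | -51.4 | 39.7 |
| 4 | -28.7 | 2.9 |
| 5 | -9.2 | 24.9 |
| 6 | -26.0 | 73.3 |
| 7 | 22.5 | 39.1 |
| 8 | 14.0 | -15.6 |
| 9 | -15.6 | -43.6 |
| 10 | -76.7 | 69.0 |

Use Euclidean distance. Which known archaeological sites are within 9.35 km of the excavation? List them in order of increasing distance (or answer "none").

none

Distances from (-20.9, 29.2):
1: √((-14.8)² + (21.0)²) = √(219.040 + 441.000) = 25.7 km
2: √((-21.5)² + (-8.2)²) = √(462.250 + 67.240) = 23.0 km
3: √((-30.5)² + (10.5)²) = √(930.250 + 110.250) = 32.3 km
4: √((-7.8)² + (-26.3)²) = √(60.840 + 691.690) = 27.4 km
5: √((11.7)² + (-4.3)²) = √(136.890 + 18.490) = 12.5 km
6: √((-5.1)² + (44.1)²) = √(26.010 + 1944.810) = 44.4 km
7: √((43.4)² + (9.9)²) = √(1883.560 + 98.010) = 44.5 km
8: √((34.9)² + (-44.8)²) = √(1218.010 + 2007.040) = 56.8 km
9: √((5.3)² + (-72.8)²) = √(28.090 + 5299.840) = 73.0 km
10: √((-55.8)² + (39.8)²) = √(3113.640 + 1584.040) = 68.5 km
Threshold 9.35 km: none within range.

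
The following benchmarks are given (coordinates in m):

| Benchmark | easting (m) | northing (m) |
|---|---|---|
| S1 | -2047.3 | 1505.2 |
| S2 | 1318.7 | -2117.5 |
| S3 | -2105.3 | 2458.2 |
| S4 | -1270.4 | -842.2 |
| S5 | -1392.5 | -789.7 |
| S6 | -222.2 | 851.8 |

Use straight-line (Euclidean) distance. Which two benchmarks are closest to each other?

Pairwise distances:
S1–S2: 4945.1 m
S1–S3: 954.8 m
S1–S4: 2472.6 m
S1–S5: 2386.5 m
S1–S6: 1938.5 m
S2–S3: 5715.0 m
S2–S4: 2886.1 m
S2–S5: 3018.9 m
S2–S6: 3345.3 m
S3–S4: 3404.4 m
S3–S5: 3325.2 m
S3–S6: 2475.2 m
S4–S5: 132.9 m
S4–S6: 1992.1 m
S5–S6: 2016.0 m
Closest pair: S4–S5 at 132.9 m.

S4 and S5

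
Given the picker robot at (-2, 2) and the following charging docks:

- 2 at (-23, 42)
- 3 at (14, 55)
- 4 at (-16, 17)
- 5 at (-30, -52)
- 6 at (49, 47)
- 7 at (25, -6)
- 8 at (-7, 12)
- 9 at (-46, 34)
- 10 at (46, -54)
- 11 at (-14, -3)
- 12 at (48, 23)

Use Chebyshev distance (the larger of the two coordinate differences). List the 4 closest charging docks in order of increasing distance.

Distances from (-2, 2):
2: max(|-21|, |40|) = 40
3: max(|16|, |53|) = 53
4: max(|-14|, |15|) = 15
5: max(|-28|, |-54|) = 54
6: max(|51|, |45|) = 51
7: max(|27|, |-8|) = 27
8: max(|-5|, |10|) = 10
9: max(|-44|, |32|) = 44
10: max(|48|, |-56|) = 56
11: max(|-12|, |-5|) = 12
12: max(|50|, |21|) = 50
Sorted: 8 (10) < 11 (12) < 4 (15) < 7 (27) < 2 (40) < 9 (44) < …

8, 11, 4, 7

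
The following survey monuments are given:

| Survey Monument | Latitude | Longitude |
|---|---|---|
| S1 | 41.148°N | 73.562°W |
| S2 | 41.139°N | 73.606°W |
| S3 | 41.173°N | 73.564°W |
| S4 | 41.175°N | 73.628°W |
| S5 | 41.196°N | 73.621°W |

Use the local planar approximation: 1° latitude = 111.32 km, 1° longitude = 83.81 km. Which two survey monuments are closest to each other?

S4 and S5

Pairwise distances:
S1–S2: 3.821 km
S1–S3: 2.788 km
S1–S4: 6.295 km
S1–S5: 7.280 km
S2–S3: 5.169 km
S2–S4: 4.411 km
S2–S5: 6.469 km
S3–S4: 5.368 km
S3–S5: 5.420 km
S4–S5: 2.410 km
Closest pair: S4–S5 at 2.410 km.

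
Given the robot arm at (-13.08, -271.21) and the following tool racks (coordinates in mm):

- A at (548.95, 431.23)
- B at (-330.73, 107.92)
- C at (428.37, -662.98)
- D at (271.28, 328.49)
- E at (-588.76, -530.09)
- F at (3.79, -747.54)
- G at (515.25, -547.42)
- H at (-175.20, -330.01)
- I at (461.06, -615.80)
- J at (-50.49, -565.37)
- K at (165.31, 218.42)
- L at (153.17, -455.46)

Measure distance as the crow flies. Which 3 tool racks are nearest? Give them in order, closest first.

H, L, J

Distances from (-13.08, -271.21):
A: 899.61 mm
B: 494.61 mm
C: 590.22 mm
D: 663.70 mm
E: 631.21 mm
F: 476.63 mm
G: 596.17 mm
H: 172.45 mm
I: 586.13 mm
J: 296.53 mm
K: 521.11 mm
L: 248.17 mm
Sorted: H (172.45 mm) < L (248.17 mm) < J (296.53 mm) < F (476.63 mm) < B (494.61 mm) < …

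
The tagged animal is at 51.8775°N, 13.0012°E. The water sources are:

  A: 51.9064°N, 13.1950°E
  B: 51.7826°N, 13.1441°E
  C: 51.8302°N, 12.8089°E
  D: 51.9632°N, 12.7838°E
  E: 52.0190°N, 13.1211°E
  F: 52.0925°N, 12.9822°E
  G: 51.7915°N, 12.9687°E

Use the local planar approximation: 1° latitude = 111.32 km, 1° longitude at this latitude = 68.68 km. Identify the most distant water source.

F

Distances from 51.8775°N, 13.0012°E:
A: √((0.0289·111.32)² + (0.1938·68.68)²) = √(10.350041 + 177.160998) = 13.6935 km
B: √((-0.0949·111.32)² + (0.1429·68.68)²) = √(111.603758 + 96.321898) = 14.4196 km
C: √((-0.0473·111.32)² + (-0.1923·68.68)²) = √(27.724816 + 174.429181) = 14.2181 km
D: √((0.0857·111.32)² + (-0.2174·68.68)²) = √(91.013966 + 222.935717) = 17.7186 km
E: √((0.1415·111.32)² + (0.1199·68.68)²) = √(248.118573 + 67.810811) = 17.7744 km
F: √((0.2150·111.32)² + (-0.0190·68.68)²) = √(572.826782 + 1.702816) = 23.9693 km
G: √((-0.0860·111.32)² + (-0.0325·68.68)²) = √(91.652285 + 4.982270) = 9.8303 km
Maximum: F at 23.9693 km.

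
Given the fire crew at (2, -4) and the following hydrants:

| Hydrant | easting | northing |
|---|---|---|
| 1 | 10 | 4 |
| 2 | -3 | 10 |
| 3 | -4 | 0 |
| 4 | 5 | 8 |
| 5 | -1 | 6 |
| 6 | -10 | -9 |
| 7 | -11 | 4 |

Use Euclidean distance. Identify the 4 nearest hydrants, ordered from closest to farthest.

3, 5, 1, 4

Distances from (2, -4):
1: √((8)² + (8)²) = √(64.000 + 64.000) = 11.3
2: √((-5)² + (14)²) = √(25.000 + 196.000) = 14.9
3: √((-6)² + (4)²) = √(36.000 + 16.000) = 7.2
4: √((3)² + (12)²) = √(9.000 + 144.000) = 12.4
5: √((-3)² + (10)²) = √(9.000 + 100.000) = 10.4
6: √((-12)² + (-5)²) = √(144.000 + 25.000) = 13.0
7: √((-13)² + (8)²) = √(169.000 + 64.000) = 15.3
Sorted: 3 (7.2) < 5 (10.4) < 1 (11.3) < 4 (12.4) < 6 (13.0) < 2 (14.9) < …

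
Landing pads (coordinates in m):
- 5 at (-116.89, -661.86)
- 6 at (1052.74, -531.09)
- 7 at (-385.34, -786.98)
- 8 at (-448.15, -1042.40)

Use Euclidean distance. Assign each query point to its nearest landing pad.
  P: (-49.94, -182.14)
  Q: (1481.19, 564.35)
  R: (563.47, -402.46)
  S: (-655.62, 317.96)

P at (-49.94, -182.14):
  5: 484.37 m
  6: 1156.58 m
  7: 691.61 m
  8: 947.95 m
  → nearest: 5 (484.37 m)
Q at (1481.19, 564.35):
  5: 2014.31 m
  6: 1176.25 m
  7: 2304.35 m
  8: 2510.78 m
  → nearest: 6 (1176.25 m)
R at (563.47, -402.46):
  5: 728.13 m
  6: 505.90 m
  7: 1023.77 m
  8: 1197.04 m
  → nearest: 6 (505.90 m)
S at (-655.62, 317.96):
  5: 1118.16 m
  6: 1907.72 m
  7: 1137.52 m
  8: 1376.09 m
  → nearest: 5 (1118.16 m)

P→5; Q→6; R→6; S→5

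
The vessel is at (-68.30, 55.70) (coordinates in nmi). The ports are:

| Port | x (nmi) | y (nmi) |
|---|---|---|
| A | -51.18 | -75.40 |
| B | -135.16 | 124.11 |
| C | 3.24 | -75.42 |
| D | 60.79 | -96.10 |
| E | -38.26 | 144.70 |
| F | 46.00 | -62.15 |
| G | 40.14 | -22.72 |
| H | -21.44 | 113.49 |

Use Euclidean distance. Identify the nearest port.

Distances from (-68.30, 55.70):
A: √((17.12)² + (-131.10)²) = √(293.0944 + 17187.2100) = 132.21 nmi
B: √((-66.86)² + (68.41)²) = √(4470.2596 + 4679.9281) = 95.66 nmi
C: √((71.54)² + (-131.12)²) = √(5117.9716 + 17192.4544) = 149.37 nmi
D: √((129.09)² + (-151.80)²) = √(16664.2281 + 23043.2400) = 199.27 nmi
E: √((30.04)² + (89.00)²) = √(902.4016 + 7921.0000) = 93.93 nmi
F: √((114.30)² + (-117.85)²) = √(13064.4900 + 13888.6225) = 164.17 nmi
G: √((108.44)² + (-78.42)²) = √(11759.2336 + 6149.6964) = 133.82 nmi
H: √((46.86)² + (57.79)²) = √(2195.8596 + 3339.6841) = 74.40 nmi
Minimum: H at 74.40 nmi.

H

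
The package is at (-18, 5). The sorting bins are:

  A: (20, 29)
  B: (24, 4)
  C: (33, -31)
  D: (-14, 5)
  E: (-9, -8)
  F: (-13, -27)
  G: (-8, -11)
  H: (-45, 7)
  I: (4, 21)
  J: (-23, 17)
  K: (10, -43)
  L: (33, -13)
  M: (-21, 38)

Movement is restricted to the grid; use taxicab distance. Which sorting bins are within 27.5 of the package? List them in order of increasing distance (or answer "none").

Distances from (-18, 5):
A: |38| + |24| = 38 + 24 = 62
B: |42| + |-1| = 42 + 1 = 43
C: |51| + |-36| = 51 + 36 = 87
D: |4| + |0| = 4 + 0 = 4
E: |9| + |-13| = 9 + 13 = 22
F: |5| + |-32| = 5 + 32 = 37
G: |10| + |-16| = 10 + 16 = 26
H: |-27| + |2| = 27 + 2 = 29
I: |22| + |16| = 22 + 16 = 38
J: |-5| + |12| = 5 + 12 = 17
K: |28| + |-48| = 28 + 48 = 76
L: |51| + |-18| = 51 + 18 = 69
M: |-3| + |33| = 3 + 33 = 36
Threshold 27.5: D (4), J (17), E (22), G (26) are within range.

D, J, E, G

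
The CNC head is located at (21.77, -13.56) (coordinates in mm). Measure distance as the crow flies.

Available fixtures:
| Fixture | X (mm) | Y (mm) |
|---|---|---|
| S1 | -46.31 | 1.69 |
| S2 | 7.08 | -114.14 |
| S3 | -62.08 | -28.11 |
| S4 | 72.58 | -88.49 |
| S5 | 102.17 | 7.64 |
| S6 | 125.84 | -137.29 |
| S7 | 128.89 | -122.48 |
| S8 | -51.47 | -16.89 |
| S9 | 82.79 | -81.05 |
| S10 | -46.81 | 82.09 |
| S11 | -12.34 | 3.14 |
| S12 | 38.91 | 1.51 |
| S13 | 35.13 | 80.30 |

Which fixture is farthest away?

Distances from (21.77, -13.56):
S1: 69.77 mm
S2: 101.65 mm
S3: 85.10 mm
S4: 90.53 mm
S5: 83.15 mm
S6: 161.68 mm
S7: 152.77 mm
S8: 73.32 mm
S9: 90.99 mm
S10: 117.70 mm
S11: 37.98 mm
S12: 22.82 mm
S13: 94.81 mm
Maximum: S6 at 161.68 mm.

S6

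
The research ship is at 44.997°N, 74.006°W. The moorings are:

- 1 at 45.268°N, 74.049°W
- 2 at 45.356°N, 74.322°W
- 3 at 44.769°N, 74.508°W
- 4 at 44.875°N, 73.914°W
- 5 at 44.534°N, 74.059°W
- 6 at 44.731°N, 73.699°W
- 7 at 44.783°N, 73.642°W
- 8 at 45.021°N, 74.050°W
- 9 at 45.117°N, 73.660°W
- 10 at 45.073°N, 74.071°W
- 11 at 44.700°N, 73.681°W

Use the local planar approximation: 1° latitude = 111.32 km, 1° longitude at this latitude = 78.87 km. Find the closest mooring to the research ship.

Distances from 44.997°N, 74.006°W:
1: √((0.271·111.32)² + (-0.043·78.87)²) = √(910.09133 + 11.50166) = 30.358 km
2: √((0.359·111.32)² + (-0.316·78.87)²) = √(1597.11170 + 621.15194) = 47.098 km
3: √((-0.228·111.32)² + (-0.502·78.87)²) = √(644.19313 + 1567.58506) = 47.030 km
4: √((-0.122·111.32)² + (0.092·78.87)²) = √(184.44465 + 52.65012) = 15.398 km
5: √((-0.463·111.32)² + (-0.053·78.87)²) = √(2656.49117 + 17.47332) = 51.710 km
6: √((-0.266·111.32)² + (0.307·78.87)²) = √(876.81843 + 586.27373) = 38.250 km
7: √((-0.214·111.32)² + (0.364·78.87)²) = √(567.51055 + 824.18831) = 37.305 km
8: √((0.024·111.32)² + (-0.044·78.87)²) = √(7.13787 + 12.04284) = 4.380 km
9: √((0.120·111.32)² + (0.346·78.87)²) = √(178.44685 + 744.69061) = 30.383 km
10: √((0.076·111.32)² + (-0.065·78.87)²) = √(71.57701 + 26.28151) = 9.892 km
11: √((-0.297·111.32)² + (0.325·78.87)²) = √(1093.09849 + 657.03787) = 41.835 km
Minimum: 8 at 4.380 km.

8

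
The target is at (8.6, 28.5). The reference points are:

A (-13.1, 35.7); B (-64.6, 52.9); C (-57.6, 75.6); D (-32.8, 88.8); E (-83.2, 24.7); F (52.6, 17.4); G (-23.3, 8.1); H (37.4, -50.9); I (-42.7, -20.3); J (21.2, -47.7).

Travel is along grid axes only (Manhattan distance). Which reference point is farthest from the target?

Distances from (8.6, 28.5):
A: 28.9
B: 97.6
C: 113.3
D: 101.7
E: 95.6
F: 55.1
G: 52.3
H: 108.2
I: 100.1
J: 88.8
Maximum: C at 113.3.

C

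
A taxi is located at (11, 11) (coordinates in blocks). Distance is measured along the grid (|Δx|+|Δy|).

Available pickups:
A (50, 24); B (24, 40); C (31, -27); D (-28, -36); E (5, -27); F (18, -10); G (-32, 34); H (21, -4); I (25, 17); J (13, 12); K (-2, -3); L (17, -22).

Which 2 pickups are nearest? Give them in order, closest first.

Distances from (11, 11):
A: |39| + |13| = 39 + 13 = 52 blocks
B: |13| + |29| = 13 + 29 = 42 blocks
C: |20| + |-38| = 20 + 38 = 58 blocks
D: |-39| + |-47| = 39 + 47 = 86 blocks
E: |-6| + |-38| = 6 + 38 = 44 blocks
F: |7| + |-21| = 7 + 21 = 28 blocks
G: |-43| + |23| = 43 + 23 = 66 blocks
H: |10| + |-15| = 10 + 15 = 25 blocks
I: |14| + |6| = 14 + 6 = 20 blocks
J: |2| + |1| = 2 + 1 = 3 blocks
K: |-13| + |-14| = 13 + 14 = 27 blocks
L: |6| + |-33| = 6 + 33 = 39 blocks
Sorted: J (3 blocks) < I (20 blocks) < H (25 blocks) < K (27 blocks) < …

J, I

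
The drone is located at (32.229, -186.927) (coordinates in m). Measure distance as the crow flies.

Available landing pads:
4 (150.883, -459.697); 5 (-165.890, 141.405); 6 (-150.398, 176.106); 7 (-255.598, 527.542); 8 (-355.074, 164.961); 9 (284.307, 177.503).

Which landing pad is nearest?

4

Distances from (32.229, -186.927):
4: √((118.654)² + (-272.770)²) = √(14078.77172 + 74403.47290) = 297.460 m
5: √((-198.119)² + (328.332)²) = √(39251.13816 + 107801.90222) = 383.475 m
6: √((-182.627)² + (363.033)²) = √(33352.62113 + 131792.95909) = 406.381 m
7: √((-287.827)² + (714.469)²) = √(82844.38193 + 510465.95196) = 770.266 m
8: √((-387.303)² + (351.888)²) = √(150003.61381 + 123825.16454) = 523.287 m
9: √((252.078)² + (364.430)²) = √(63543.31808 + 132809.22490) = 443.117 m
Minimum: 4 at 297.460 m.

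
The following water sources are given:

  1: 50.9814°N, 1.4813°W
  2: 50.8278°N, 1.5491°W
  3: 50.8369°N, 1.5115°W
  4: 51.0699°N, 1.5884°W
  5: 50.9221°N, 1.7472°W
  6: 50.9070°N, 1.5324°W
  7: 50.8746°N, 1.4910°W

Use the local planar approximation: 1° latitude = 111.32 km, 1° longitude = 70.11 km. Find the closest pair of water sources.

Pairwise distances:
2–3: 2.8241 km
3–7: 4.4360 km
6–7: 4.6296 km
2–7: 6.6132 km
3–6: 7.9399 km
2–6: 8.8939 km
1–6: 9.0239 km
1–7: 11.9084 km
1–4: 12.3871 km
5–6: 15.1531 km
1–3: 16.2245 km
2–5: 17.4096 km
1–2: 17.7472 km
4–6: 18.5542 km
5–7: 18.7243 km
3–5: 19.0533 km
1–5: 19.7765 km
4–5: 19.8660 km
4–7: 22.7880 km
3–4: 26.4920 km
2–4: 27.0911 km
Closest pair: 2–3 at 2.8241 km.

2 and 3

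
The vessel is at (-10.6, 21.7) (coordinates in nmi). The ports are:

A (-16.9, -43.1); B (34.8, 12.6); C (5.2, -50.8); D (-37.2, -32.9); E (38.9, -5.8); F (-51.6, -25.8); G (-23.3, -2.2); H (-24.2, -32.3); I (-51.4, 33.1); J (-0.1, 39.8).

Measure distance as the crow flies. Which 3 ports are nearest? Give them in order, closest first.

Distances from (-10.6, 21.7):
A: 65.1 nmi
B: 46.3 nmi
C: 74.2 nmi
D: 60.7 nmi
E: 56.6 nmi
F: 62.7 nmi
G: 27.1 nmi
H: 55.7 nmi
I: 42.4 nmi
J: 20.9 nmi
Sorted: J (20.9 nmi) < G (27.1 nmi) < I (42.4 nmi) < B (46.3 nmi) < H (55.7 nmi) < …

J, G, I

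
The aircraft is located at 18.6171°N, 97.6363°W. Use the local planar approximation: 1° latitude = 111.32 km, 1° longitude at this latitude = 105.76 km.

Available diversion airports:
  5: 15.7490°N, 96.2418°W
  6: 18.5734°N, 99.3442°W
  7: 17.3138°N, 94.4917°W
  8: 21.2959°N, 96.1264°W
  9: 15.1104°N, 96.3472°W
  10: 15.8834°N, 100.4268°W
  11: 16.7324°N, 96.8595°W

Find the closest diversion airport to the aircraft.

6

Distances from 18.6171°N, 97.6363°W:
5: √((-2.8681·111.32)² + (1.3945·105.76)²) = √(101937.733765 + 21751.034713) = 351.6941 km
6: √((-0.0437·111.32)² + (-1.7079·105.76)²) = √(23.665150 + 32626.295201) = 180.6930 km
7: √((-1.3033·111.32)² + (3.1446·105.76)²) = √(21049.180188 + 110604.731154) = 362.8414 km
8: √((2.6788·111.32)² + (1.5099·105.76)²) = √(88925.635159 + 25499.945634) = 338.2685 km
9: √((-3.5067·111.32)² + (1.2891·105.76)²) = √(152385.492162 + 18587.291122) = 413.4886 km
10: √((-2.7337·111.32)² + (-2.7905·105.76)²) = √(92607.913802 + 87097.750398) = 423.9170 km
11: √((-1.8847·111.32)² + (0.7768·105.76)²) = √(44018.055781 + 6749.340181) = 225.3162 km
Minimum: 6 at 180.6930 km.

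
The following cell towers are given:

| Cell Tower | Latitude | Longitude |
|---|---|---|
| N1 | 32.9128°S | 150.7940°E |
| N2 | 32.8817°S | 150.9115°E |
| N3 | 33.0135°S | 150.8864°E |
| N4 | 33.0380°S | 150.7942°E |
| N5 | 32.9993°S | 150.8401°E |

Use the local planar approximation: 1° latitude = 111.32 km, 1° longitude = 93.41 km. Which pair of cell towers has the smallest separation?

Pairwise distances:
N3–N5: 4.6047 km
N4–N5: 6.0780 km
N3–N4: 9.0339 km
N1–N5: 10.5482 km
N1–N2: 11.5087 km
N1–N4: 13.9373 km
N1–N3: 14.1477 km
N2–N5: 14.6923 km
N2–N3: 14.8581 km
N2–N4: 20.5619 km
Closest pair: N3–N5 at 4.6047 km.

N3 and N5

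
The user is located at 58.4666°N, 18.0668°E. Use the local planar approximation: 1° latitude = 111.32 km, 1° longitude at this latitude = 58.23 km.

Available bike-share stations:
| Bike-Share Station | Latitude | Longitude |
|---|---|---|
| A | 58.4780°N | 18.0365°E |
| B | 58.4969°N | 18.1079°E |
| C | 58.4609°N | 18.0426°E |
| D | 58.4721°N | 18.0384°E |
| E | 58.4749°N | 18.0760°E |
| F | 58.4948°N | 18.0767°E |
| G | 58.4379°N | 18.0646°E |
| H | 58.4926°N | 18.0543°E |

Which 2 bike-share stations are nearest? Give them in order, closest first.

Distances from 58.4666°N, 18.0668°E:
A: √((0.0114·111.32)² + (-0.0303·58.23)²) = √(1.610483 + 3.112998) = 2.1734 km
B: √((0.0303·111.32)² + (0.0411·58.23)²) = √(11.377102 + 5.727660) = 4.1358 km
C: √((-0.0057·111.32)² + (-0.0242·58.23)²) = √(0.402621 + 1.985749) = 1.5454 km
D: √((0.0055·111.32)² + (-0.0284·58.23)²) = √(0.374862 + 2.734830) = 1.7634 km
E: √((0.0083·111.32)² + (0.0092·58.23)²) = √(0.853695 + 0.286992) = 1.0680 km
F: √((0.0282·111.32)² + (0.0099·58.23)²) = √(9.854727 + 0.332326) = 3.1917 km
G: √((-0.0287·111.32)² + (-0.0022·58.23)²) = √(10.207284 + 0.016411) = 3.1975 km
H: √((0.0260·111.32)² + (-0.0125·58.23)²) = √(8.377088 + 0.529802) = 2.9844 km
Sorted: E (1.0680 km) < C (1.5454 km) < D (1.7634 km) < A (2.1734 km) < …

E, C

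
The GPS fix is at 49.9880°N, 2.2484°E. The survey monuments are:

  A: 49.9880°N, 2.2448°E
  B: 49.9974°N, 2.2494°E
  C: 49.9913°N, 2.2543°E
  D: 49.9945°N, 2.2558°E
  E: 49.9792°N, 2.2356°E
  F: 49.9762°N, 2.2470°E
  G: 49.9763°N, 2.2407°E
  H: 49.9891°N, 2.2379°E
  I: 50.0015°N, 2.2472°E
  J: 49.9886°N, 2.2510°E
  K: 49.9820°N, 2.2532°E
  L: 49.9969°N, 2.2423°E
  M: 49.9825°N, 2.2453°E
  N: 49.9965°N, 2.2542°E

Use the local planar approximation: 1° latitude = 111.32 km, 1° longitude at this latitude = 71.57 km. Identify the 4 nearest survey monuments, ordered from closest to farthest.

Distances from 49.9880°N, 2.2484°E:
A: 0.2577 km
B: 1.0489 km
C: 0.5597 km
D: 0.8967 km
E: 1.3412 km
F: 1.3174 km
G: 1.4142 km
H: 0.7614 km
I: 1.5053 km
J: 0.1977 km
K: 0.7511 km
L: 1.0827 km
M: 0.6512 km
N: 1.0333 km
Sorted: J (0.1977 km) < A (0.2577 km) < C (0.5597 km) < M (0.6512 km) < K (0.7511 km) < H (0.7614 km) < …

J, A, C, M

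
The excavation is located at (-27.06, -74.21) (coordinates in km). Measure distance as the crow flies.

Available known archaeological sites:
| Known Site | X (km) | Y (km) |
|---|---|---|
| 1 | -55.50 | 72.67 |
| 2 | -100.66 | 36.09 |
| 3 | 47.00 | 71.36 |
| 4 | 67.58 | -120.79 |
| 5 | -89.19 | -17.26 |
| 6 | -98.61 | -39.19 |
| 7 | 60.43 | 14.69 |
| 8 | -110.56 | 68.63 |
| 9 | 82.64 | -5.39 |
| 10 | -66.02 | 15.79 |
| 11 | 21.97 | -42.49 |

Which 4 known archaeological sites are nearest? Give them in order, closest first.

Distances from (-27.06, -74.21):
1: 149.61 km
2: 132.60 km
3: 163.33 km
4: 105.48 km
5: 84.28 km
6: 79.66 km
7: 124.73 km
8: 165.46 km
9: 129.50 km
10: 98.07 km
11: 58.40 km
Sorted: 11 (58.40 km) < 6 (79.66 km) < 5 (84.28 km) < 10 (98.07 km) < 4 (105.48 km) < 7 (124.73 km) < …

11, 6, 5, 10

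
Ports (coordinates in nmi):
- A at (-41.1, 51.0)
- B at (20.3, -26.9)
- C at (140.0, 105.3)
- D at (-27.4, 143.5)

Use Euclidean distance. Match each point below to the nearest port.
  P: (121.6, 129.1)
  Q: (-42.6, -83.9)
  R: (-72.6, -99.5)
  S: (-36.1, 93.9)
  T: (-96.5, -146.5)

P→C; Q→B; R→B; S→A; T→B

P at (121.6, 129.1):
  A: 180.5 nmi
  B: 186.0 nmi
  C: 30.1 nmi
  D: 149.7 nmi
  → nearest: C (30.1 nmi)
Q at (-42.6, -83.9):
  A: 134.9 nmi
  B: 84.9 nmi
  C: 262.9 nmi
  D: 227.9 nmi
  → nearest: B (84.9 nmi)
R at (-72.6, -99.5):
  A: 153.8 nmi
  B: 117.9 nmi
  C: 295.2 nmi
  D: 247.2 nmi
  → nearest: B (117.9 nmi)
S at (-36.1, 93.9):
  A: 43.2 nmi
  B: 133.3 nmi
  C: 176.5 nmi
  D: 50.4 nmi
  → nearest: A (43.2 nmi)
T at (-96.5, -146.5):
  A: 205.1 nmi
  B: 167.2 nmi
  C: 345.4 nmi
  D: 298.1 nmi
  → nearest: B (167.2 nmi)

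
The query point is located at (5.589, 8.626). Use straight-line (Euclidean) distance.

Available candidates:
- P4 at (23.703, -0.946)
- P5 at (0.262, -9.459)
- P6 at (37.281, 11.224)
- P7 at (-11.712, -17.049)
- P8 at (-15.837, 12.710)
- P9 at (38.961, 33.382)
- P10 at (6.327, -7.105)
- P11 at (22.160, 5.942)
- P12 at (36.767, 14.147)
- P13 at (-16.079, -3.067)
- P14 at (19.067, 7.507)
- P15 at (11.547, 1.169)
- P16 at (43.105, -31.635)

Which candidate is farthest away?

Distances from (5.589, 8.626):
P4: √((18.114)² + (-9.572)²) = √(328.11700 + 91.62318) = 20.488
P5: √((-5.327)² + (-18.085)²) = √(28.37693 + 327.06723) = 18.853
P6: √((31.692)² + (2.598)²) = √(1004.38286 + 6.74960) = 31.798
P7: √((-17.301)² + (-25.675)²) = √(299.32460 + 659.20562) = 30.960
P8: √((-21.426)² + (4.084)²) = √(459.07348 + 16.67906) = 21.812
P9: √((33.372)² + (24.756)²) = √(1113.69038 + 612.85954) = 41.552
P10: √((0.738)² + (-15.731)²) = √(0.54464 + 247.46436) = 15.748
P11: √((16.571)² + (-2.684)²) = √(274.59804 + 7.20386) = 16.787
P12: √((31.178)² + (5.521)²) = √(972.06768 + 30.48144) = 31.663
P13: √((-21.668)² + (-11.693)²) = √(469.50222 + 136.72625) = 24.622
P14: √((13.478)² + (-1.119)²) = √(181.65648 + 1.25216) = 13.524
P15: √((5.958)² + (-7.457)²) = √(35.49776 + 55.60685) = 9.545
P16: √((37.516)² + (-40.261)²) = √(1407.45026 + 1620.94812) = 55.031
Maximum: P16 at 55.031.

P16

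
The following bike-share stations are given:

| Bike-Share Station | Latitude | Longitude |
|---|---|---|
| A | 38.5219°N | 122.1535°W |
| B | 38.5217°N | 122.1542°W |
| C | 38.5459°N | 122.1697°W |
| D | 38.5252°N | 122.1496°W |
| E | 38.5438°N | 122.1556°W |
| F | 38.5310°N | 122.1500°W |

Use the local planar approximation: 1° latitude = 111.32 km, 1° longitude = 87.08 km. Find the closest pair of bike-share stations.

A and B

Pairwise distances:
A–B: √((-0.0002·111.32)² + (-0.0007·87.08)²) = √(0.000496 + 0.003716) = 0.0649 km
A–C: √((0.0240·111.32)² + (-0.0162·87.08)²) = √(7.137874 + 1.990063) = 3.0212 km
A–D: √((0.0033·111.32)² + (0.0039·87.08)²) = √(0.134950 + 0.115336) = 0.5003 km
A–E: √((0.0219·111.32)² + (-0.0021·87.08)²) = √(5.943395 + 0.033441) = 2.4448 km
A–F: √((0.0091·111.32)² + (0.0035·87.08)²) = √(1.026193 + 0.092891) = 1.0579 km
B–C: √((0.0242·111.32)² + (-0.0155·87.08)²) = √(7.257334 + 1.821798) = 3.0132 km
B–D: √((0.0035·111.32)² + (0.0046·87.08)²) = √(0.151804 + 0.160455) = 0.5588 km
B–E: √((0.0221·111.32)² + (-0.0014·87.08)²) = √(6.052446 + 0.014863) = 2.4632 km
B–F: √((0.0093·111.32)² + (0.0042·87.08)²) = √(1.071796 + 0.133763) = 1.0980 km
C–D: √((-0.0207·111.32)² + (0.0201·87.08)²) = √(5.309909 + 3.063578) = 2.8937 km
C–E: √((-0.0021·111.32)² + (0.0141·87.08)²) = √(0.054649 + 1.507562) = 1.2499 km
C–F: √((-0.0149·111.32)² + (0.0197·87.08)²) = √(2.751180 + 2.942858) = 2.3862 km
D–E: √((0.0186·111.32)² + (-0.0060·87.08)²) = √(4.287186 + 0.272985) = 2.1355 km
D–F: √((0.0058·111.32)² + (-0.0004·87.08)²) = √(0.416872 + 0.001213) = 0.6466 km
E–F: √((-0.0128·111.32)² + (0.0056·87.08)²) = √(2.030329 + 0.237801) = 1.5060 km
Closest pair: A–B at 0.0649 km.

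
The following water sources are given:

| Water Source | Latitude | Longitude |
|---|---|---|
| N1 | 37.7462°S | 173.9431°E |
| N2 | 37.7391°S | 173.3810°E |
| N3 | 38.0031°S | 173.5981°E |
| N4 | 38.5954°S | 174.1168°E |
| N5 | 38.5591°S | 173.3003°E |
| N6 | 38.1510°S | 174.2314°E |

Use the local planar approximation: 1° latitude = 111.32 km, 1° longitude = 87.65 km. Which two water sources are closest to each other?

N2 and N3

Pairwise distances:
N2–N3: 35.0111 km
N1–N3: 41.6205 km
N1–N2: 49.2744 km
N4–N6: 50.4801 km
N1–N6: 51.6639 km
N3–N6: 57.8990 km
N3–N5: 67.1728 km
N4–N5: 71.6802 km
N3–N4: 80.0898 km
N2–N6: 87.5118 km
N2–N5: 91.5560 km
N5–N6: 93.4034 km
N1–N4: 95.7511 km
N1–N5: 106.5981 km
N2–N4: 115.0907 km
Closest pair: N2–N3 at 35.0111 km.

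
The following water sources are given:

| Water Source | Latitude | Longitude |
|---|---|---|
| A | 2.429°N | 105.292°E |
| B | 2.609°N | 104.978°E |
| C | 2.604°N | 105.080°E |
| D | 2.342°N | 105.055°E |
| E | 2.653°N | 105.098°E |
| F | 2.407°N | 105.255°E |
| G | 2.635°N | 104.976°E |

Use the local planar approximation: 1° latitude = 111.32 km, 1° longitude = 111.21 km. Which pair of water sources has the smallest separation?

Pairwise distances:
A–B: √((0.180·111.32)² + (-0.314·111.21)²) = √(401.50541 + 1219.40221) = 40.260 km
A–C: √((0.175·111.32)² + (-0.212·111.21)²) = √(379.50936 + 555.85230) = 30.584 km
A–D: √((-0.087·111.32)² + (-0.237·111.21)²) = √(93.79613 + 694.67932) = 28.080 km
A–E: √((0.224·111.32)² + (-0.194·111.21)²) = √(621.78814 + 465.46941) = 32.974 km
A–F: √((-0.022·111.32)² + (-0.037·111.21)²) = √(5.99780 + 16.93133) = 4.788 km
A–G: √((0.206·111.32)² + (-0.316·111.21)²) = √(525.87295 + 1234.98547) = 41.963 km
B–C: √((-0.005·111.32)² + (0.102·111.21)²) = √(0.30980 + 128.67318) = 11.357 km
B–D: √((-0.267·111.32)² + (0.077·111.21)²) = √(883.42344 + 73.32788) = 30.931 km
B–E: √((0.044·111.32)² + (0.120·111.21)²) = √(23.99119 + 178.09436) = 14.216 km
B–F: √((-0.202·111.32)² + (0.277·111.21)²) = √(505.64898 + 948.95850) = 38.139 km
B–G: √((0.026·111.32)² + (-0.002·111.21)²) = √(8.37709 + 0.04947) = 2.903 km
C–D: √((-0.262·111.32)² + (-0.025·111.21)²) = √(850.64622 + 7.72979) = 29.298 km
C–E: √((0.049·111.32)² + (0.018·111.21)²) = √(29.75353 + 4.00712) = 5.810 km
C–F: √((-0.197·111.32)² + (0.175·111.21)²) = √(480.92665 + 378.75971) = 29.320 km
C–G: √((0.031·111.32)² + (-0.104·111.21)²) = √(11.90885 + 133.76865) = 12.070 km
D–E: √((0.311·111.32)² + (0.043·111.21)²) = √(1198.58041 + 22.86781) = 34.949 km
D–F: √((0.065·111.32)² + (0.200·111.21)²) = √(52.35680 + 494.70656) = 23.389 km
D–G: √((0.293·111.32)² + (-0.079·111.21)²) = √(1063.85303 + 77.18659) = 33.779 km
E–F: √((-0.246·111.32)² + (0.157·111.21)²) = √(749.92289 + 304.85055) = 32.477 km
E–G: √((-0.018·111.32)² + (-0.122·111.21)²) = √(4.01505 + 184.08031) = 13.715 km
F–G: √((0.228·111.32)² + (-0.279·111.21)²) = √(644.19313 + 962.71134) = 40.086 km
Closest pair: B–G at 2.903 km.

B and G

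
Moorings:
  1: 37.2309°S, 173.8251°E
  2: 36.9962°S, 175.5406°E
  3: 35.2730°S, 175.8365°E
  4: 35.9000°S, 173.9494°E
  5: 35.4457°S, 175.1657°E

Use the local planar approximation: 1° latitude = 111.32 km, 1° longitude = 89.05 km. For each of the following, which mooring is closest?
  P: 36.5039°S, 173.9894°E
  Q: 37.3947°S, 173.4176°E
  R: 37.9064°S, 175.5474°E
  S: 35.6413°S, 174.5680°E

P at 36.5039°S, 173.9894°E:
  1: √((-0.7270·111.32)² + (-0.1643·89.05)²) = √(6549.606631 + 214.063674) = 82.2415 km
  2: √((-0.4923·111.32)² + (1.5512·89.05)²) = √(3003.350834 + 19081.101413) = 148.6084 km
  3: √((1.2309·111.32)² + (1.8471·89.05)²) = √(18775.518478 + 27055.070143) = 214.0808 km
  4: √((0.6039·111.32)² + (-0.0400·89.05)²) = √(4519.354975 + 12.687844) = 67.3204 km
  5: √((1.0582·111.32)² + (1.1763·89.05)²) = √(13876.562936 + 10972.460893) = 157.6357 km
  → nearest: 4 (67.3204 km)
Q at 37.3947°S, 173.4176°E:
  1: √((0.1638·111.32)² + (0.4075·89.05)²) = √(332.486633 + 1316.809872) = 40.6115 km
  2: √((0.3985·111.32)² + (2.1230·89.05)²) = √(1967.900095 + 35741.093525) = 194.1880 km
  3: √((2.1217·111.32)² + (2.4189·89.05)²) = √(55784.603178 + 46398.471795) = 319.6609 km
  4: √((1.4947·111.32)² + (0.5318·89.05)²) = √(27685.633431 + 2242.665559) = 172.9980 km
  5: √((1.9490·111.32)² + (1.7481·89.05)²) = √(47072.804513 + 24232.621182) = 267.0308 km
  → nearest: 1 (40.6115 km)
R at 37.9064°S, 175.5474°E:
  1: √((0.6755·111.32)² + (-1.7223·89.05)²) = √(5654.537675 + 23522.606894) = 170.8132 km
  2: √((0.9102·111.32)² + (-0.0068·89.05)²) = √(10266.444357 + 0.366679) = 101.3253 km
  3: √((2.6334·111.32)² + (0.2891·89.05)²) = √(85936.974094 + 662.771814) = 294.2783 km
  4: √((2.0064·111.32)² + (-1.5980·89.05)²) = √(49886.316028 + 20249.830744) = 264.8323 km
  5: √((2.4607·111.32)² + (-0.3817·89.05)²) = √(75034.973558 + 1155.346272) = 276.0259 km
  → nearest: 2 (101.3253 km)
S at 35.6413°S, 174.5680°E:
  1: √((-1.5896·111.32)² + (-0.7429·89.05)²) = √(31312.814379 + 4376.516441) = 188.9162 km
  2: √((-1.3549·111.32)² + (0.9726·89.05)²) = √(22748.925103 + 7501.297297) = 173.9259 km
  3: √((0.3683·111.32)² + (1.2685·89.05)²) = √(1680.930793 + 12759.944656) = 120.1702 km
  4: √((-0.2587·111.32)² + (-0.6186·89.05)²) = √(829.352681 + 3034.503753) = 62.1599 km
  5: √((0.1956·111.32)² + (0.5977·89.05)²) = √(474.115437 + 2832.920318) = 57.5068 km
  → nearest: 5 (57.5068 km)

P→4; Q→1; R→2; S→5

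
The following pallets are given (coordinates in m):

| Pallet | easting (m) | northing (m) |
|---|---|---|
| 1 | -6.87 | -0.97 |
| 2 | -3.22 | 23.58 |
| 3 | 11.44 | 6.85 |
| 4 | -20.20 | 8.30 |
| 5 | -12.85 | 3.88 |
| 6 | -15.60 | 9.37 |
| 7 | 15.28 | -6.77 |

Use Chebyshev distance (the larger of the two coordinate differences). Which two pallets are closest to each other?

4 and 6

Pairwise distances:
1–2: 24.55 m
1–3: 18.31 m
1–4: 13.33 m
1–5: 5.98 m
1–6: 10.34 m
1–7: 22.15 m
2–3: 16.73 m
2–4: 16.98 m
2–5: 19.70 m
2–6: 14.21 m
2–7: 30.35 m
3–4: 31.64 m
3–5: 24.29 m
3–6: 27.04 m
3–7: 13.62 m
4–5: 7.35 m
4–6: 4.60 m
4–7: 35.48 m
5–6: 5.49 m
5–7: 28.13 m
6–7: 30.88 m
Closest pair: 4–6 at 4.60 m.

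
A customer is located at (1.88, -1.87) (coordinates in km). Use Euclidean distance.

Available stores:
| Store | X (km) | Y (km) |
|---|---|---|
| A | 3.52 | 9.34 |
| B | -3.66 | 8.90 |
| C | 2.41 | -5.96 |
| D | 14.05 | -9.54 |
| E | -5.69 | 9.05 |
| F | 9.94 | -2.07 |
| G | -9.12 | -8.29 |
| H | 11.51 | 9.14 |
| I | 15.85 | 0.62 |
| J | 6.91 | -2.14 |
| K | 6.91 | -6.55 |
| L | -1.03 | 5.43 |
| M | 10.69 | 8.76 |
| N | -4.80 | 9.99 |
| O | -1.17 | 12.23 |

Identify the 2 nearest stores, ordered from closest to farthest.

Distances from (1.88, -1.87):
A: √((1.64)² + (11.21)²) = √(2.6896 + 125.6641) = 11.33 km
B: √((-5.54)² + (10.77)²) = √(30.6916 + 115.9929) = 12.11 km
C: √((0.53)² + (-4.09)²) = √(0.2809 + 16.7281) = 4.12 km
D: √((12.17)² + (-7.67)²) = √(148.1089 + 58.8289) = 14.39 km
E: √((-7.57)² + (10.92)²) = √(57.3049 + 119.2464) = 13.29 km
F: √((8.06)² + (-0.20)²) = √(64.9636 + 0.0400) = 8.06 km
G: √((-11.00)² + (-6.42)²) = √(121.0000 + 41.2164) = 12.74 km
H: √((9.63)² + (11.01)²) = √(92.7369 + 121.2201) = 14.63 km
I: √((13.97)² + (2.49)²) = √(195.1609 + 6.2001) = 14.19 km
J: √((5.03)² + (-0.27)²) = √(25.3009 + 0.0729) = 5.04 km
K: √((5.03)² + (-4.68)²) = √(25.3009 + 21.9024) = 6.87 km
L: √((-2.91)² + (7.30)²) = √(8.4681 + 53.2900) = 7.86 km
M: √((8.81)² + (10.63)²) = √(77.6161 + 112.9969) = 13.81 km
N: √((-6.68)² + (11.86)²) = √(44.6224 + 140.6596) = 13.61 km
O: √((-3.05)² + (14.10)²) = √(9.3025 + 198.8100) = 14.43 km
Sorted: C (4.12 km) < J (5.04 km) < K (6.87 km) < L (7.86 km) < …

C, J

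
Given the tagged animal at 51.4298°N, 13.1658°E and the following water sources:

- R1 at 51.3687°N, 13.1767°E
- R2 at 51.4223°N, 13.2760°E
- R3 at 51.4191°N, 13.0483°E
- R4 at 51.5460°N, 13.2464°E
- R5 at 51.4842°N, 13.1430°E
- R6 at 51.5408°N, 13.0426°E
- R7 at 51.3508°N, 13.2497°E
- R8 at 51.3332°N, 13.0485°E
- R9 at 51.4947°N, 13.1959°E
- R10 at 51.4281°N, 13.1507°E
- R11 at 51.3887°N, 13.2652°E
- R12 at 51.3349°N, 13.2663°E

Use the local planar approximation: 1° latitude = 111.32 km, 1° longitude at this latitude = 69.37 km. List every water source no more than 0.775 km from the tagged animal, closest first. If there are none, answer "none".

Distances from 51.4298°N, 13.1658°E:
R1: √((-0.0611·111.32)² + (0.0109·69.37)²) = √(46.262470 + 0.571737) = 6.8436 km
R2: √((-0.0075·111.32)² + (0.1102·69.37)²) = √(0.697058 + 58.439512) = 7.6900 km
R3: √((-0.0107·111.32)² + (-0.1175·69.37)²) = √(1.418776 + 66.438393) = 8.2375 km
R4: √((0.1162·111.32)² + (0.0806·69.37)²) = √(167.324159 + 31.261763) = 14.0921 km
R5: √((0.0544·111.32)² + (-0.0228·69.37)²) = √(36.672811 + 2.501572) = 6.2589 km
R6: √((0.1110·111.32)² + (-0.1232·69.37)²) = √(152.683587 + 73.040679) = 15.0241 km
R7: √((-0.0790·111.32)² + (0.0839·69.37)²) = √(77.339361 + 33.874065) = 10.5458 km
R8: √((-0.0966·111.32)² + (-0.1173·69.37)²) = √(115.638020 + 66.212413) = 13.4852 km
R9: √((0.0649·111.32)² + (0.0301·69.37)²) = √(52.195828 + 4.359899) = 7.5204 km
R10: √((-0.0017·111.32)² + (-0.0151·69.37)²) = √(0.035813 + 1.097229) = 1.0644 km
R11: √((-0.0411·111.32)² + (0.0994·69.37)²) = √(20.932931 + 47.546238) = 8.2752 km
R12: √((-0.0949·111.32)² + (0.1005·69.37)²) = √(111.603758 + 48.604392) = 12.6573 km
Threshold 0.775 km: none within range.

none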